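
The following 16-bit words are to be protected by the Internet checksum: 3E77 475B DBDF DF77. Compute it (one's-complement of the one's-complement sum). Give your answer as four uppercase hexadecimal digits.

BED5

One's-complement addition (fold any carry out of bit 15 back into bit 0):
  0x3E77 + 0x475B = 0x085D2
  0x85D2 + 0xDBDF = 0x161B1 → wrap carry → 0x61B2
  0x61B2 + 0xDF77 = 0x14129 → wrap carry → 0x412A
One's-complement sum = 0x412A.
Checksum = ~0x412A & 0xFFFF = 0xBED5.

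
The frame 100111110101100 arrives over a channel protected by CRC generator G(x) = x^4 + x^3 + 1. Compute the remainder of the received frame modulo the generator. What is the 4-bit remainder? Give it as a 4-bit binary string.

Modulo-2 division of 100111110101100 by 11001:
  pos 0: 10011 XOR 11001 = 01010
  pos 1: 10101 XOR 11001 = 01100
  pos 2: 11001 XOR 11001 = 00000
  pos 7: 10101 XOR 11001 = 01100
  pos 8: 11001 XOR 11001 = 00000
Remainder = 0000 (zero — the frame passes the CRC check).

0000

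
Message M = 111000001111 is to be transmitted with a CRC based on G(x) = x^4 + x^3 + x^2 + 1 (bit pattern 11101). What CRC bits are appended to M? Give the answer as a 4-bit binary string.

Append 4 zeros: 1110000011110000. Divide by 11101 (XOR where the leading bit is 1):
  pos 0: 11100 XOR 11101 = 00001
  pos 4: 10001 XOR 11101 = 01100
  pos 5: 11001 XOR 11101 = 00100
  pos 7: 10011 XOR 11101 = 01110
  pos 8: 11100 XOR 11101 = 00001
Remainder (last 4 bits) = 1000. This is the CRC / FCS.

1000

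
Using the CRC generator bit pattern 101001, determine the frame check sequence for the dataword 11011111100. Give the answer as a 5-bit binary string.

Append 5 zeros: 1101111110000000. Divide by 101001 (XOR where the leading bit is 1):
  pos 0: 110111 XOR 101001 = 011110
  pos 1: 111101 XOR 101001 = 010100
  pos 2: 101001 XOR 101001 = 000000
  pos 8: 100000 XOR 101001 = 001001
  pos 10: 100100 XOR 101001 = 001101
Remainder (last 5 bits) = 01101. This is the CRC / FCS.

01101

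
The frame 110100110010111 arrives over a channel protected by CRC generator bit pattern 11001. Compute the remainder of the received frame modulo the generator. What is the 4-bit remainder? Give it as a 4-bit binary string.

Modulo-2 division of 110100110010111 by 11001:
  pos 0: 11010 XOR 11001 = 00011
  pos 3: 11011 XOR 11001 = 00010
  pos 6: 10001 XOR 11001 = 01000
  pos 7: 10000 XOR 11001 = 01001
  pos 8: 10011 XOR 11001 = 01010
  pos 9: 10101 XOR 11001 = 01100
  pos 10: 11001 XOR 11001 = 00000
Remainder = 0000 (zero — the frame passes the CRC check).

0000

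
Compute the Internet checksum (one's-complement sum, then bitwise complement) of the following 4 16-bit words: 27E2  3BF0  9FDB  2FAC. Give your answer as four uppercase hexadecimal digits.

CCA5

One's-complement addition (fold any carry out of bit 15 back into bit 0):
  0x27E2 + 0x3BF0 = 0x063D2
  0x63D2 + 0x9FDB = 0x103AD → wrap carry → 0x03AE
  0x03AE + 0x2FAC = 0x0335A
One's-complement sum = 0x335A.
Checksum = ~0x335A & 0xFFFF = 0xCCA5.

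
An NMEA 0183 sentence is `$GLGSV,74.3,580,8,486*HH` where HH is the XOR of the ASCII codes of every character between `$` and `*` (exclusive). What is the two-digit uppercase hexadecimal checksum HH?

68

XOR the ASCII codes of the payload characters:
  'G' = 0x47 → acc = 0x47
  'L' = 0x4C → acc = 0x0B
  'G' = 0x47 → acc = 0x4C
  'S' = 0x53 → acc = 0x1F
  'V' = 0x56 → acc = 0x49
  ',' = 0x2C → acc = 0x65
  '7' = 0x37 → acc = 0x52
  '4' = 0x34 → acc = 0x66
  '.' = 0x2E → acc = 0x48
  '3' = 0x33 → acc = 0x7B
  ',' = 0x2C → acc = 0x57
  '5' = 0x35 → acc = 0x62
  '8' = 0x38 → acc = 0x5A
  '0' = 0x30 → acc = 0x6A
  ',' = 0x2C → acc = 0x46
  '8' = 0x38 → acc = 0x7E
  ',' = 0x2C → acc = 0x52
  '4' = 0x34 → acc = 0x66
  '8' = 0x38 → acc = 0x5E
  '6' = 0x36 → acc = 0x68
Checksum = 0x68.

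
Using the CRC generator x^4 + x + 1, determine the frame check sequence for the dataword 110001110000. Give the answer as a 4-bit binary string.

Append 4 zeros: 1100011100000000. Divide by 10011 (XOR where the leading bit is 1):
  pos 0: 11000 XOR 10011 = 01011
  pos 1: 10111 XOR 10011 = 00100
  pos 3: 10011 XOR 10011 = 00000
Remainder (last 4 bits) = 0000. This is the CRC / FCS.

0000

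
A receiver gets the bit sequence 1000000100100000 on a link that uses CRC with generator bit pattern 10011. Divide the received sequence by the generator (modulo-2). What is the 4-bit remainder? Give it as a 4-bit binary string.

0010

Modulo-2 division of 1000000100100000 by 10011:
  pos 0: 10000 XOR 10011 = 00011
  pos 3: 11001 XOR 10011 = 01010
  pos 4: 10100 XOR 10011 = 00111
  pos 6: 11101 XOR 10011 = 01110
  pos 7: 11100 XOR 10011 = 01111
  pos 8: 11110 XOR 10011 = 01101
  pos 9: 11010 XOR 10011 = 01001
  pos 10: 10010 XOR 10011 = 00001
Remainder = 0010 (nonzero — an error is detected).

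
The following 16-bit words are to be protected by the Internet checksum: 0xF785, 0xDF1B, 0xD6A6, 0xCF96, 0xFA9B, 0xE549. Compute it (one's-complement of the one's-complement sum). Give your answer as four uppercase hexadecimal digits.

One's-complement addition (fold any carry out of bit 15 back into bit 0):
  0xF785 + 0xDF1B = 0x1D6A0 → wrap carry → 0xD6A1
  0xD6A1 + 0xD6A6 = 0x1AD47 → wrap carry → 0xAD48
  0xAD48 + 0xCF96 = 0x17CDE → wrap carry → 0x7CDF
  0x7CDF + 0xFA9B = 0x1777A → wrap carry → 0x777B
  0x777B + 0xE549 = 0x15CC4 → wrap carry → 0x5CC5
One's-complement sum = 0x5CC5.
Checksum = ~0x5CC5 & 0xFFFF = 0xA33A.

A33A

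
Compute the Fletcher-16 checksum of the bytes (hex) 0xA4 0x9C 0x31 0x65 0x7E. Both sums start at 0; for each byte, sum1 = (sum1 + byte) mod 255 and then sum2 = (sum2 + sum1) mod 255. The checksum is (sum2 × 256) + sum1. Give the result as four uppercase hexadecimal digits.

8656

Running sums (mod 255):
  after byte 0 (0xA4): sum1=164, sum2=164
  after byte 1 (0x9C): sum1=65, sum2=229
  after byte 2 (0x31): sum1=114, sum2=88
  after byte 3 (0x65): sum1=215, sum2=48
  after byte 4 (0x7E): sum1=86, sum2=134
Checksum = sum2·256 + sum1 = 134·256 + 86 = 34390 = 0x8656.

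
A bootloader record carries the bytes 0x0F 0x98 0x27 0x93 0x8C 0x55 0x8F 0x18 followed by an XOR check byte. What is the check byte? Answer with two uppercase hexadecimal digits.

XOR the bytes together:
  start with 0x0F
  0x0F ⊕ 0x98 = 0x97
  0x97 ⊕ 0x27 = 0xB0
  0xB0 ⊕ 0x93 = 0x23
  0x23 ⊕ 0x8C = 0xAF
  0xAF ⊕ 0x55 = 0xFA
  0xFA ⊕ 0x8F = 0x75
  0x75 ⊕ 0x18 = 0x6D

6D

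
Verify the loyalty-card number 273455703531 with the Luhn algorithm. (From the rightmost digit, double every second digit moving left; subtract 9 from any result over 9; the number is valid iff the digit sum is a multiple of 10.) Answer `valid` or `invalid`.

valid

From the right, keep odd positions and double even positions (subtract 9 from any doubled value over 9):
  doubled (positions 2,4,...): 6 6 5 1 6 4 → sum 28
  kept (positions 1,3,...): 1 5 0 5 4 7 → sum 22
Total = 50.
50 mod 10 = 0, so the number is valid.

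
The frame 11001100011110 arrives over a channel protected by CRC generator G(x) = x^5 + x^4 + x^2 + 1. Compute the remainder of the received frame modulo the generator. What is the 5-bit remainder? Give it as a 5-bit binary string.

Modulo-2 division of 11001100011110 by 110101:
  pos 0: 110011 XOR 110101 = 000110
  pos 3: 110000 XOR 110101 = 000101
  pos 6: 101111 XOR 110101 = 011010
  pos 7: 110101 XOR 110101 = 000000
Remainder = 00000 (zero — the frame passes the CRC check).

00000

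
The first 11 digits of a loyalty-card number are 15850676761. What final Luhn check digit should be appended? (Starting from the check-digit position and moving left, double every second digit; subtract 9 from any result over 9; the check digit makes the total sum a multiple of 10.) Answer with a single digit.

1

Partial digits right→left: 1 6 7 6 7 6 0 5 8 5 1
Double every second digit counting from the check-digit position (so the 1st, 3rd, 5th, ... of the partial from the right).
  doubled (with −9 where >9): 2 5 5 0 7 2 → sum 21
  kept as-is: 6 6 6 5 5 → sum 28
Total = 21 + 28 = 49.
Check digit = (10 − (49 mod 10)) mod 10 = 1.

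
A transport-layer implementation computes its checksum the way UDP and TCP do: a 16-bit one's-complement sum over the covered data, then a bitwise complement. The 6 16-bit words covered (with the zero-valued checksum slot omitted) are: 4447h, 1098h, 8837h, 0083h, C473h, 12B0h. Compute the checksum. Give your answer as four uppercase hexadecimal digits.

One's-complement addition (fold any carry out of bit 15 back into bit 0):
  0x4447 + 0x1098 = 0x054DF
  0x54DF + 0x8837 = 0x0DD16
  0xDD16 + 0x0083 = 0x0DD99
  0xDD99 + 0xC473 = 0x1A20C → wrap carry → 0xA20D
  0xA20D + 0x12B0 = 0x0B4BD
One's-complement sum = 0xB4BD.
Checksum = ~0xB4BD & 0xFFFF = 0x4B42.

4B42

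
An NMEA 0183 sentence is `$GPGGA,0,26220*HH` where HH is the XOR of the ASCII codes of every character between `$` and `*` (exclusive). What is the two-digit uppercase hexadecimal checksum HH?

52

XOR the ASCII codes of the payload characters:
  'G' = 0x47 → acc = 0x47
  'P' = 0x50 → acc = 0x17
  'G' = 0x47 → acc = 0x50
  'G' = 0x47 → acc = 0x17
  'A' = 0x41 → acc = 0x56
  ',' = 0x2C → acc = 0x7A
  '0' = 0x30 → acc = 0x4A
  ',' = 0x2C → acc = 0x66
  '2' = 0x32 → acc = 0x54
  '6' = 0x36 → acc = 0x62
  '2' = 0x32 → acc = 0x50
  '2' = 0x32 → acc = 0x62
  '0' = 0x30 → acc = 0x52
Checksum = 0x52.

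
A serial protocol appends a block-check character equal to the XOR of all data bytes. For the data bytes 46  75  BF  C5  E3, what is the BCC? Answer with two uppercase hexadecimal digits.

XOR the bytes together:
  start with 0x46
  0x46 ⊕ 0x75 = 0x33
  0x33 ⊕ 0xBF = 0x8C
  0x8C ⊕ 0xC5 = 0x49
  0x49 ⊕ 0xE3 = 0xAA

AA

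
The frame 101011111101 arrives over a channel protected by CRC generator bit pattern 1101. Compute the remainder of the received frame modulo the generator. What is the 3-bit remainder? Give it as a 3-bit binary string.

Modulo-2 division of 101011111101 by 1101:
  pos 0: 1010 XOR 1101 = 0111
  pos 1: 1111 XOR 1101 = 0010
  pos 3: 1011 XOR 1101 = 0110
  pos 4: 1101 XOR 1101 = 0000
  pos 8: 1101 XOR 1101 = 0000
Remainder = 000 (zero — the frame passes the CRC check).

000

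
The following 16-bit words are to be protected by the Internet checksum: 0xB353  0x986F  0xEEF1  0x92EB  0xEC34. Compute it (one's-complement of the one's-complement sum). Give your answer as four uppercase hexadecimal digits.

462A

One's-complement addition (fold any carry out of bit 15 back into bit 0):
  0xB353 + 0x986F = 0x14BC2 → wrap carry → 0x4BC3
  0x4BC3 + 0xEEF1 = 0x13AB4 → wrap carry → 0x3AB5
  0x3AB5 + 0x92EB = 0x0CDA0
  0xCDA0 + 0xEC34 = 0x1B9D4 → wrap carry → 0xB9D5
One's-complement sum = 0xB9D5.
Checksum = ~0xB9D5 & 0xFFFF = 0x462A.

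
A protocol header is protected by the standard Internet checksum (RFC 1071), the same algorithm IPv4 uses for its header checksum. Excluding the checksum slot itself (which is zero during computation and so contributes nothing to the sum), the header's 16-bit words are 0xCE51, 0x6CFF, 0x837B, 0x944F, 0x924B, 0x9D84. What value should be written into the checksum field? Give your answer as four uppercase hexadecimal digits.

One's-complement addition (fold any carry out of bit 15 back into bit 0):
  0xCE51 + 0x6CFF = 0x13B50 → wrap carry → 0x3B51
  0x3B51 + 0x837B = 0x0BECC
  0xBECC + 0x944F = 0x1531B → wrap carry → 0x531C
  0x531C + 0x924B = 0x0E567
  0xE567 + 0x9D84 = 0x182EB → wrap carry → 0x82EC
One's-complement sum = 0x82EC.
Checksum = ~0x82EC & 0xFFFF = 0x7D13.

7D13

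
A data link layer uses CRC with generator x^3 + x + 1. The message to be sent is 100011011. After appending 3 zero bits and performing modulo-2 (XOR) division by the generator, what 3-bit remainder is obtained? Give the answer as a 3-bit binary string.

Append 3 zeros: 100011011000. Divide by 1011 (XOR where the leading bit is 1):
  pos 0: 1000 XOR 1011 = 0011
  pos 2: 1111 XOR 1011 = 0100
  pos 3: 1000 XOR 1011 = 0011
  pos 5: 1111 XOR 1011 = 0100
  pos 6: 1000 XOR 1011 = 0011
  pos 8: 1100 XOR 1011 = 0111
Remainder (last 3 bits) = 111. This is the CRC / FCS.

111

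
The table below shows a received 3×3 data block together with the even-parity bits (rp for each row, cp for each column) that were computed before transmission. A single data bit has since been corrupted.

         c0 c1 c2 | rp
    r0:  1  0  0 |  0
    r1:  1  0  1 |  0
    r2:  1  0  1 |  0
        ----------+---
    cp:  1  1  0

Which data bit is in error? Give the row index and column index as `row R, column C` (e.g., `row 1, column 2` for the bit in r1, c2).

row 0, column 1

Recompute each row's even parity and compare to rp:
  r0: data parity 1, sent rp 0 → mismatch
  r1: data parity 0, sent rp 0 → ok
  r2: data parity 0, sent rp 0 → ok
Recompute each column's even parity and compare to cp:
  c0: data parity 1, sent cp 1 → ok
  c1: data parity 0, sent cp 1 → mismatch
  c2: data parity 0, sent cp 0 → ok
Exactly one row (r0) and one column (c1) fail → the flipped bit is at their intersection.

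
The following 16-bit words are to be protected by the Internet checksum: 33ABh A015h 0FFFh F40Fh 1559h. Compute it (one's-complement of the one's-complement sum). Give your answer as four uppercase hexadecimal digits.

12D7

One's-complement addition (fold any carry out of bit 15 back into bit 0):
  0x33AB + 0xA015 = 0x0D3C0
  0xD3C0 + 0x0FFF = 0x0E3BF
  0xE3BF + 0xF40F = 0x1D7CE → wrap carry → 0xD7CF
  0xD7CF + 0x1559 = 0x0ED28
One's-complement sum = 0xED28.
Checksum = ~0xED28 & 0xFFFF = 0x12D7.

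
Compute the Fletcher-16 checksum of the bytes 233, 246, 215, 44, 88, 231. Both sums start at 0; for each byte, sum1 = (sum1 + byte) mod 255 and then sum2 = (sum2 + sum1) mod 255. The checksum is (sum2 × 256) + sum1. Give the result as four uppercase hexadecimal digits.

Running sums (mod 255):
  after byte 0 (233): sum1=233, sum2=233
  after byte 1 (246): sum1=224, sum2=202
  after byte 2 (215): sum1=184, sum2=131
  after byte 3 (44): sum1=228, sum2=104
  after byte 4 (88): sum1=61, sum2=165
  after byte 5 (231): sum1=37, sum2=202
Checksum = sum2·256 + sum1 = 202·256 + 37 = 51749 = 0xCA25.

CA25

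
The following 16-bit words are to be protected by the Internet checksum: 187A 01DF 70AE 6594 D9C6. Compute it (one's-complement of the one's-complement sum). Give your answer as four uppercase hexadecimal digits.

359D

One's-complement addition (fold any carry out of bit 15 back into bit 0):
  0x187A + 0x01DF = 0x01A59
  0x1A59 + 0x70AE = 0x08B07
  0x8B07 + 0x6594 = 0x0F09B
  0xF09B + 0xD9C6 = 0x1CA61 → wrap carry → 0xCA62
One's-complement sum = 0xCA62.
Checksum = ~0xCA62 & 0xFFFF = 0x359D.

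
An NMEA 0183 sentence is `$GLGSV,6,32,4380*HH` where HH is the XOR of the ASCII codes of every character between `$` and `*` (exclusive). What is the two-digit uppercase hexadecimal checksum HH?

5D

XOR the ASCII codes of the payload characters:
  'G' = 0x47 → acc = 0x47
  'L' = 0x4C → acc = 0x0B
  'G' = 0x47 → acc = 0x4C
  'S' = 0x53 → acc = 0x1F
  'V' = 0x56 → acc = 0x49
  ',' = 0x2C → acc = 0x65
  '6' = 0x36 → acc = 0x53
  ',' = 0x2C → acc = 0x7F
  '3' = 0x33 → acc = 0x4C
  '2' = 0x32 → acc = 0x7E
  ',' = 0x2C → acc = 0x52
  '4' = 0x34 → acc = 0x66
  '3' = 0x33 → acc = 0x55
  '8' = 0x38 → acc = 0x6D
  '0' = 0x30 → acc = 0x5D
Checksum = 0x5D.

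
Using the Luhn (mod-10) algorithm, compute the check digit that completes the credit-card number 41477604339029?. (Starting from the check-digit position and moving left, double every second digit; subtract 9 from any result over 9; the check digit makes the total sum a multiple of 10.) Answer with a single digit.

8

Partial digits right→left: 9 2 0 9 3 3 4 0 6 7 7 4 1 4
Double every second digit counting from the check-digit position (so the 1st, 3rd, 5th, ... of the partial from the right).
  doubled (with −9 where >9): 9 0 6 8 3 5 2 → sum 33
  kept as-is: 2 9 3 0 7 4 4 → sum 29
Total = 33 + 29 = 62.
Check digit = (10 − (62 mod 10)) mod 10 = 8.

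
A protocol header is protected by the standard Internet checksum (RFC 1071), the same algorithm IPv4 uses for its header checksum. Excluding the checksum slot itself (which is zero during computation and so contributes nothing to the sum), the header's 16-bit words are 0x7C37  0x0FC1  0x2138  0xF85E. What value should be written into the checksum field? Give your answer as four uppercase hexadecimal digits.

5A70

One's-complement addition (fold any carry out of bit 15 back into bit 0):
  0x7C37 + 0x0FC1 = 0x08BF8
  0x8BF8 + 0x2138 = 0x0AD30
  0xAD30 + 0xF85E = 0x1A58E → wrap carry → 0xA58F
One's-complement sum = 0xA58F.
Checksum = ~0xA58F & 0xFFFF = 0x5A70.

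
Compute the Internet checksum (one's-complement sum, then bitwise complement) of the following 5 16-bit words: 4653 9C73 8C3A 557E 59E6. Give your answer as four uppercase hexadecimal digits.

One's-complement addition (fold any carry out of bit 15 back into bit 0):
  0x4653 + 0x9C73 = 0x0E2C6
  0xE2C6 + 0x8C3A = 0x16F00 → wrap carry → 0x6F01
  0x6F01 + 0x557E = 0x0C47F
  0xC47F + 0x59E6 = 0x11E65 → wrap carry → 0x1E66
One's-complement sum = 0x1E66.
Checksum = ~0x1E66 & 0xFFFF = 0xE199.

E199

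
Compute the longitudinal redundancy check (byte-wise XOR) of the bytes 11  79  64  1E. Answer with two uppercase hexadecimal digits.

12

XOR the bytes together:
  start with 0x11
  0x11 ⊕ 0x79 = 0x68
  0x68 ⊕ 0x64 = 0x0C
  0x0C ⊕ 0x1E = 0x12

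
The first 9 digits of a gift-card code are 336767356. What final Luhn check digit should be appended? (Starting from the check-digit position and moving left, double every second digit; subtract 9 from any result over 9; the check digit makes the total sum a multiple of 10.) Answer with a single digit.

Partial digits right→left: 6 5 3 7 6 7 6 3 3
Double every second digit counting from the check-digit position (so the 1st, 3rd, 5th, ... of the partial from the right).
  doubled (with −9 where >9): 3 6 3 3 6 → sum 21
  kept as-is: 5 7 7 3 → sum 22
Total = 21 + 22 = 43.
Check digit = (10 − (43 mod 10)) mod 10 = 7.

7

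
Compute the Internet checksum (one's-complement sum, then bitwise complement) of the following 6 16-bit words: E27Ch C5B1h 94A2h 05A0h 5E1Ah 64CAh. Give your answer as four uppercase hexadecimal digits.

FAA9

One's-complement addition (fold any carry out of bit 15 back into bit 0):
  0xE27C + 0xC5B1 = 0x1A82D → wrap carry → 0xA82E
  0xA82E + 0x94A2 = 0x13CD0 → wrap carry → 0x3CD1
  0x3CD1 + 0x05A0 = 0x04271
  0x4271 + 0x5E1A = 0x0A08B
  0xA08B + 0x64CA = 0x10555 → wrap carry → 0x0556
One's-complement sum = 0x0556.
Checksum = ~0x0556 & 0xFFFF = 0xFAA9.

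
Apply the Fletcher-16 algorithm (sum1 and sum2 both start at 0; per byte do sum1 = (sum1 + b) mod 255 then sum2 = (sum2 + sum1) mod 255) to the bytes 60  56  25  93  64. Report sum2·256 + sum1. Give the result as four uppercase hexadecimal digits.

542B

Running sums (mod 255):
  after byte 0 (60): sum1=60, sum2=60
  after byte 1 (56): sum1=116, sum2=176
  after byte 2 (25): sum1=141, sum2=62
  after byte 3 (93): sum1=234, sum2=41
  after byte 4 (64): sum1=43, sum2=84
Checksum = sum2·256 + sum1 = 84·256 + 43 = 21547 = 0x542B.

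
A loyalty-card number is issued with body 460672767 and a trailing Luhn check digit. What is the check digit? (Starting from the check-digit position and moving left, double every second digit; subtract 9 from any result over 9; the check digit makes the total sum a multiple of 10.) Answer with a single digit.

7

Partial digits right→left: 7 6 7 2 7 6 0 6 4
Double every second digit counting from the check-digit position (so the 1st, 3rd, 5th, ... of the partial from the right).
  doubled (with −9 where >9): 5 5 5 0 8 → sum 23
  kept as-is: 6 2 6 6 → sum 20
Total = 23 + 20 = 43.
Check digit = (10 − (43 mod 10)) mod 10 = 7.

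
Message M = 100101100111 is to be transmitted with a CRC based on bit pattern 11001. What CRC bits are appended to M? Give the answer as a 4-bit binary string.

Append 4 zeros: 1001011001110000. Divide by 11001 (XOR where the leading bit is 1):
  pos 0: 10010 XOR 11001 = 01011
  pos 1: 10111 XOR 11001 = 01110
  pos 2: 11101 XOR 11001 = 00100
  pos 4: 10000 XOR 11001 = 01001
  pos 5: 10011 XOR 11001 = 01010
  pos 6: 10101 XOR 11001 = 01100
  pos 7: 11001 XOR 11001 = 00000
Remainder (last 4 bits) = 0000. This is the CRC / FCS.

0000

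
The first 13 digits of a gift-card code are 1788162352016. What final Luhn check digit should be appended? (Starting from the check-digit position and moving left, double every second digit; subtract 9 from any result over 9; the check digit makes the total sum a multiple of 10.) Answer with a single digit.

Partial digits right→left: 6 1 0 2 5 3 2 6 1 8 8 7 1
Double every second digit counting from the check-digit position (so the 1st, 3rd, 5th, ... of the partial from the right).
  doubled (with −9 where >9): 3 0 1 4 2 7 2 → sum 19
  kept as-is: 1 2 3 6 8 7 → sum 27
Total = 19 + 27 = 46.
Check digit = (10 − (46 mod 10)) mod 10 = 4.

4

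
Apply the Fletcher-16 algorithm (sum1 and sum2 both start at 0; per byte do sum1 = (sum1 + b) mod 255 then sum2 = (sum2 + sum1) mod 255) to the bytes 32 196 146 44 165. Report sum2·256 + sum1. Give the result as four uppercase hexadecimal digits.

6949

Running sums (mod 255):
  after byte 0 (32): sum1=32, sum2=32
  after byte 1 (196): sum1=228, sum2=5
  after byte 2 (146): sum1=119, sum2=124
  after byte 3 (44): sum1=163, sum2=32
  after byte 4 (165): sum1=73, sum2=105
Checksum = sum2·256 + sum1 = 105·256 + 73 = 26953 = 0x6949.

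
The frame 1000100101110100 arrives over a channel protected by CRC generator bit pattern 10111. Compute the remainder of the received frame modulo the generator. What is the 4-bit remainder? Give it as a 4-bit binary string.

0001

Modulo-2 division of 1000100101110100 by 10111:
  pos 0: 10001 XOR 10111 = 00110
  pos 2: 11000 XOR 10111 = 01111
  pos 3: 11111 XOR 10111 = 01000
  pos 4: 10000 XOR 10111 = 00111
  pos 6: 11111 XOR 10111 = 01000
  pos 7: 10001 XOR 10111 = 00110
  pos 9: 11001 XOR 10111 = 01110
  pos 10: 11100 XOR 10111 = 01011
  pos 11: 10110 XOR 10111 = 00001
Remainder = 0001 (nonzero — an error is detected).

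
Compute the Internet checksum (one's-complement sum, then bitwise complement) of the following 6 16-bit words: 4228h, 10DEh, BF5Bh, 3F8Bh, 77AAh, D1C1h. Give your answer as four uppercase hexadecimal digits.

64A6

One's-complement addition (fold any carry out of bit 15 back into bit 0):
  0x4228 + 0x10DE = 0x05306
  0x5306 + 0xBF5B = 0x11261 → wrap carry → 0x1262
  0x1262 + 0x3F8B = 0x051ED
  0x51ED + 0x77AA = 0x0C997
  0xC997 + 0xD1C1 = 0x19B58 → wrap carry → 0x9B59
One's-complement sum = 0x9B59.
Checksum = ~0x9B59 & 0xFFFF = 0x64A6.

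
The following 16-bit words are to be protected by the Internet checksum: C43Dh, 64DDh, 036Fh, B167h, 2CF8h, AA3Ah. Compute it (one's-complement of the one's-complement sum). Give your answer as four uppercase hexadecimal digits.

One's-complement addition (fold any carry out of bit 15 back into bit 0):
  0xC43D + 0x64DD = 0x1291A → wrap carry → 0x291B
  0x291B + 0x036F = 0x02C8A
  0x2C8A + 0xB167 = 0x0DDF1
  0xDDF1 + 0x2CF8 = 0x10AE9 → wrap carry → 0x0AEA
  0x0AEA + 0xAA3A = 0x0B524
One's-complement sum = 0xB524.
Checksum = ~0xB524 & 0xFFFF = 0x4ADB.

4ADB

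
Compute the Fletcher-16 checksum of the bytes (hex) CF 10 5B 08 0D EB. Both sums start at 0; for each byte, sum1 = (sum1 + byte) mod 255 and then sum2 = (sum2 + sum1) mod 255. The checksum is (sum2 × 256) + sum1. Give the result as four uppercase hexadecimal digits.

BA3C

Running sums (mod 255):
  after byte 0 (CF): sum1=207, sum2=207
  after byte 1 (10): sum1=223, sum2=175
  after byte 2 (5B): sum1=59, sum2=234
  after byte 3 (08): sum1=67, sum2=46
  after byte 4 (0D): sum1=80, sum2=126
  after byte 5 (EB): sum1=60, sum2=186
Checksum = sum2·256 + sum1 = 186·256 + 60 = 47676 = 0xBA3C.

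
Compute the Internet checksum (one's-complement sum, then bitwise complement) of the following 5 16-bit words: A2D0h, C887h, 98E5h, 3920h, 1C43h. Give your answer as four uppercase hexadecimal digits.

One's-complement addition (fold any carry out of bit 15 back into bit 0):
  0xA2D0 + 0xC887 = 0x16B57 → wrap carry → 0x6B58
  0x6B58 + 0x98E5 = 0x1043D → wrap carry → 0x043E
  0x043E + 0x3920 = 0x03D5E
  0x3D5E + 0x1C43 = 0x059A1
One's-complement sum = 0x59A1.
Checksum = ~0x59A1 & 0xFFFF = 0xA65E.

A65E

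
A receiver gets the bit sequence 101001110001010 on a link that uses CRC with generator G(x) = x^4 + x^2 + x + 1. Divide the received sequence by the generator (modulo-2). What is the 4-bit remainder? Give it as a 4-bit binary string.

0010

Modulo-2 division of 101001110001010 by 10111:
  pos 0: 10100 XOR 10111 = 00011
  pos 3: 11111 XOR 10111 = 01000
  pos 4: 10000 XOR 10111 = 00111
  pos 6: 11100 XOR 10111 = 01011
  pos 7: 10111 XOR 10111 = 00000
Remainder = 0010 (nonzero — an error is detected).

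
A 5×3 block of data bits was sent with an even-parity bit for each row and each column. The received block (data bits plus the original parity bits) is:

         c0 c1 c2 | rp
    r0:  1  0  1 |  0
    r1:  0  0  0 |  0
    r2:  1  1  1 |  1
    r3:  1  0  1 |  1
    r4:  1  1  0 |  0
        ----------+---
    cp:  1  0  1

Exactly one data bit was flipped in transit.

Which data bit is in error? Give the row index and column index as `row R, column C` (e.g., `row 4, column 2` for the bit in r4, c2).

Recompute each row's even parity and compare to rp:
  r0: data parity 0, sent rp 0 → ok
  r1: data parity 0, sent rp 0 → ok
  r2: data parity 1, sent rp 1 → ok
  r3: data parity 0, sent rp 1 → mismatch
  r4: data parity 0, sent rp 0 → ok
Recompute each column's even parity and compare to cp:
  c0: data parity 0, sent cp 1 → mismatch
  c1: data parity 0, sent cp 0 → ok
  c2: data parity 1, sent cp 1 → ok
Exactly one row (r3) and one column (c0) fail → the flipped bit is at their intersection.

row 3, column 0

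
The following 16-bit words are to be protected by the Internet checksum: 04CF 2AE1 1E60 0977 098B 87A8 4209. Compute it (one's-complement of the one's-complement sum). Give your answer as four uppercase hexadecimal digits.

One's-complement addition (fold any carry out of bit 15 back into bit 0):
  0x04CF + 0x2AE1 = 0x02FB0
  0x2FB0 + 0x1E60 = 0x04E10
  0x4E10 + 0x0977 = 0x05787
  0x5787 + 0x098B = 0x06112
  0x6112 + 0x87A8 = 0x0E8BA
  0xE8BA + 0x4209 = 0x12AC3 → wrap carry → 0x2AC4
One's-complement sum = 0x2AC4.
Checksum = ~0x2AC4 & 0xFFFF = 0xD53B.

D53B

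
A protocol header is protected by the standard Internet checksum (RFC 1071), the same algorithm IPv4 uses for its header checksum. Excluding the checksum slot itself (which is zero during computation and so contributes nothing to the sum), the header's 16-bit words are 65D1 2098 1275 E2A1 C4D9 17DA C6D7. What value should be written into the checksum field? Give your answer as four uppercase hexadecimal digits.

E0F3

One's-complement addition (fold any carry out of bit 15 back into bit 0):
  0x65D1 + 0x2098 = 0x08669
  0x8669 + 0x1275 = 0x098DE
  0x98DE + 0xE2A1 = 0x17B7F → wrap carry → 0x7B80
  0x7B80 + 0xC4D9 = 0x14059 → wrap carry → 0x405A
  0x405A + 0x17DA = 0x05834
  0x5834 + 0xC6D7 = 0x11F0B → wrap carry → 0x1F0C
One's-complement sum = 0x1F0C.
Checksum = ~0x1F0C & 0xFFFF = 0xE0F3.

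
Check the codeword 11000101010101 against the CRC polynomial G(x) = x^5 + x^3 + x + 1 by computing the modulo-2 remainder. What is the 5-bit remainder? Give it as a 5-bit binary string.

Modulo-2 division of 11000101010101 by 101011:
  pos 0: 110001 XOR 101011 = 011010
  pos 1: 110100 XOR 101011 = 011111
  pos 2: 111111 XOR 101011 = 010100
  pos 3: 101000 XOR 101011 = 000011
  pos 7: 111010 XOR 101011 = 010001
  pos 8: 100011 XOR 101011 = 001000
Remainder = 01000 (nonzero — an error is detected).

01000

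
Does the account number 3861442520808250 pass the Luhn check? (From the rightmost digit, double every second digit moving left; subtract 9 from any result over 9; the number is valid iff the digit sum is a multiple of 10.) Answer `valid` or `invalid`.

valid

From the right, keep odd positions and double even positions (subtract 9 from any doubled value over 9):
  doubled (positions 2,4,...): 1 7 7 4 4 8 3 6 → sum 40
  kept (positions 1,3,...): 0 2 0 0 5 4 1 8 → sum 20
Total = 60.
60 mod 10 = 0, so the number is valid.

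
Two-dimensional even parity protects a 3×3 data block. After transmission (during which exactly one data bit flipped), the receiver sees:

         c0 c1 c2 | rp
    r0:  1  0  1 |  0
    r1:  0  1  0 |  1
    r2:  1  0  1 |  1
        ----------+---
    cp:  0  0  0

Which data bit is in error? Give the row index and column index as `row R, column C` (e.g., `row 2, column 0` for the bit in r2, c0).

Recompute each row's even parity and compare to rp:
  r0: data parity 0, sent rp 0 → ok
  r1: data parity 1, sent rp 1 → ok
  r2: data parity 0, sent rp 1 → mismatch
Recompute each column's even parity and compare to cp:
  c0: data parity 0, sent cp 0 → ok
  c1: data parity 1, sent cp 0 → mismatch
  c2: data parity 0, sent cp 0 → ok
Exactly one row (r2) and one column (c1) fail → the flipped bit is at their intersection.

row 2, column 1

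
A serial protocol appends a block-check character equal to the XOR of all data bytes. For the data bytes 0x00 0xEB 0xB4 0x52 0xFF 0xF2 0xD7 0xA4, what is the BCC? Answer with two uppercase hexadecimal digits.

73

XOR the bytes together:
  start with 0x00
  0x00 ⊕ 0xEB = 0xEB
  0xEB ⊕ 0xB4 = 0x5F
  0x5F ⊕ 0x52 = 0x0D
  0x0D ⊕ 0xFF = 0xF2
  0xF2 ⊕ 0xF2 = 0x00
  0x00 ⊕ 0xD7 = 0xD7
  0xD7 ⊕ 0xA4 = 0x73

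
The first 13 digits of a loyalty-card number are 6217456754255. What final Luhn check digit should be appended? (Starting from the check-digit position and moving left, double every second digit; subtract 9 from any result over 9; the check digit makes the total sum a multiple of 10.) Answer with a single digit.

8

Partial digits right→left: 5 5 2 4 5 7 6 5 4 7 1 2 6
Double every second digit counting from the check-digit position (so the 1st, 3rd, 5th, ... of the partial from the right).
  doubled (with −9 where >9): 1 4 1 3 8 2 3 → sum 22
  kept as-is: 5 4 7 5 7 2 → sum 30
Total = 22 + 30 = 52.
Check digit = (10 − (52 mod 10)) mod 10 = 8.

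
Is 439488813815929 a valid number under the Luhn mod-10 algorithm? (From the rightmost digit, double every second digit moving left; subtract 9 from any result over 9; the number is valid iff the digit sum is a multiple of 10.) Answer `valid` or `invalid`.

From the right, keep odd positions and double even positions (subtract 9 from any doubled value over 9):
  doubled (positions 2,4,...): 4 1 7 2 7 8 6 → sum 35
  kept (positions 1,3,...): 9 9 1 3 8 8 9 4 → sum 51
Total = 86.
86 mod 10 = 6, so the number is invalid.

invalid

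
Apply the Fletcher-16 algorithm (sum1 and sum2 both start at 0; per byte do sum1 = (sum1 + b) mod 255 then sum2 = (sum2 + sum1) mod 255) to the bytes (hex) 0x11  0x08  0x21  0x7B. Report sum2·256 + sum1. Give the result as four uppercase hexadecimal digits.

Running sums (mod 255):
  after byte 0 (0x11): sum1=17, sum2=17
  after byte 1 (0x08): sum1=25, sum2=42
  after byte 2 (0x21): sum1=58, sum2=100
  after byte 3 (0x7B): sum1=181, sum2=26
Checksum = sum2·256 + sum1 = 26·256 + 181 = 6837 = 0x1AB5.

1AB5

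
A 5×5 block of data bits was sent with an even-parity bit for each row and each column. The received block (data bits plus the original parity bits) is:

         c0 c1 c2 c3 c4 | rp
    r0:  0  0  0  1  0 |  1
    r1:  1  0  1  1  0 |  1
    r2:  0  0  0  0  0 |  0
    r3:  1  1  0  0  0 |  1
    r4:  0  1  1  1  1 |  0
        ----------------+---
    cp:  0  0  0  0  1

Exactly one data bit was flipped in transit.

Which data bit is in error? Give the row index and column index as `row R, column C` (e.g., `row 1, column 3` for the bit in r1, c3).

Recompute each row's even parity and compare to rp:
  r0: data parity 1, sent rp 1 → ok
  r1: data parity 1, sent rp 1 → ok
  r2: data parity 0, sent rp 0 → ok
  r3: data parity 0, sent rp 1 → mismatch
  r4: data parity 0, sent rp 0 → ok
Recompute each column's even parity and compare to cp:
  c0: data parity 0, sent cp 0 → ok
  c1: data parity 0, sent cp 0 → ok
  c2: data parity 0, sent cp 0 → ok
  c3: data parity 1, sent cp 0 → mismatch
  c4: data parity 1, sent cp 1 → ok
Exactly one row (r3) and one column (c3) fail → the flipped bit is at their intersection.

row 3, column 3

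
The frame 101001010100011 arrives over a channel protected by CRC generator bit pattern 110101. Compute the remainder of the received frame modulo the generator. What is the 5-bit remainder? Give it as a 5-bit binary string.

00010

Modulo-2 division of 101001010100011 by 110101:
  pos 0: 101001 XOR 110101 = 011100
  pos 1: 111000 XOR 110101 = 001101
  pos 3: 110110 XOR 110101 = 000011
  pos 7: 111000 XOR 110101 = 001101
  pos 9: 110111 XOR 110101 = 000010
Remainder = 00010 (nonzero — an error is detected).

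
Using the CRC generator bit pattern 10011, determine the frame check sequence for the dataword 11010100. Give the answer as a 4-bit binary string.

Append 4 zeros: 110101000000. Divide by 10011 (XOR where the leading bit is 1):
  pos 0: 11010 XOR 10011 = 01001
  pos 1: 10011 XOR 10011 = 00000
Remainder (last 4 bits) = 0000. This is the CRC / FCS.

0000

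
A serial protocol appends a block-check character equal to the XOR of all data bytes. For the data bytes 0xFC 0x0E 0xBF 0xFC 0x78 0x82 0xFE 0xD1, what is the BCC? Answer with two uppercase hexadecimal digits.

64

XOR the bytes together:
  start with 0xFC
  0xFC ⊕ 0x0E = 0xF2
  0xF2 ⊕ 0xBF = 0x4D
  0x4D ⊕ 0xFC = 0xB1
  0xB1 ⊕ 0x78 = 0xC9
  0xC9 ⊕ 0x82 = 0x4B
  0x4B ⊕ 0xFE = 0xB5
  0xB5 ⊕ 0xD1 = 0x64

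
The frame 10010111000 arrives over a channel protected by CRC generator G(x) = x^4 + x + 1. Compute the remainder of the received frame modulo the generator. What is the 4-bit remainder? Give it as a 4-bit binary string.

Modulo-2 division of 10010111000 by 10011:
  pos 0: 10010 XOR 10011 = 00001
  pos 4: 11110 XOR 10011 = 01101
  pos 5: 11010 XOR 10011 = 01001
  pos 6: 10010 XOR 10011 = 00001
Remainder = 0001 (nonzero — an error is detected).

0001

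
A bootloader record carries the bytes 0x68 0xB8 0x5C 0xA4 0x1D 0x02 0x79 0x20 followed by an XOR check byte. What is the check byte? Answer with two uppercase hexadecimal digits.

6E

XOR the bytes together:
  start with 0x68
  0x68 ⊕ 0xB8 = 0xD0
  0xD0 ⊕ 0x5C = 0x8C
  0x8C ⊕ 0xA4 = 0x28
  0x28 ⊕ 0x1D = 0x35
  0x35 ⊕ 0x02 = 0x37
  0x37 ⊕ 0x79 = 0x4E
  0x4E ⊕ 0x20 = 0x6E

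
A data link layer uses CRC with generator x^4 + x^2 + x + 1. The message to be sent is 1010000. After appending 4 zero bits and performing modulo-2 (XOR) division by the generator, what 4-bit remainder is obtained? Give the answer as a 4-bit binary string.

1010

Append 4 zeros: 10100000000. Divide by 10111 (XOR where the leading bit is 1):
  pos 0: 10100 XOR 10111 = 00011
  pos 3: 11000 XOR 10111 = 01111
  pos 4: 11110 XOR 10111 = 01001
  pos 5: 10010 XOR 10111 = 00101
Remainder (last 4 bits) = 1010. This is the CRC / FCS.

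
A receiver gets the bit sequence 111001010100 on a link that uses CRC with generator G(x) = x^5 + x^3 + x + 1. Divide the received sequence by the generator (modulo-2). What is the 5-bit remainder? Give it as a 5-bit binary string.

00000

Modulo-2 division of 111001010100 by 101011:
  pos 0: 111001 XOR 101011 = 010010
  pos 1: 100100 XOR 101011 = 001111
  pos 3: 111110 XOR 101011 = 010101
  pos 4: 101011 XOR 101011 = 000000
Remainder = 00000 (zero — the frame passes the CRC check).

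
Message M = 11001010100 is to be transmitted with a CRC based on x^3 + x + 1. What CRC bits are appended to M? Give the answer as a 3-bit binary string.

Append 3 zeros: 11001010100000. Divide by 1011 (XOR where the leading bit is 1):
  pos 0: 1100 XOR 1011 = 0111
  pos 1: 1111 XOR 1011 = 0100
  pos 2: 1000 XOR 1011 = 0011
  pos 4: 1110 XOR 1011 = 0101
  pos 5: 1011 XOR 1011 = 0000
Remainder (last 3 bits) = 000. This is the CRC / FCS.

000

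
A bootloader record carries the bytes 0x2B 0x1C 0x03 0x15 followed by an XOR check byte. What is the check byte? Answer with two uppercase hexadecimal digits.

21

XOR the bytes together:
  start with 0x2B
  0x2B ⊕ 0x1C = 0x37
  0x37 ⊕ 0x03 = 0x34
  0x34 ⊕ 0x15 = 0x21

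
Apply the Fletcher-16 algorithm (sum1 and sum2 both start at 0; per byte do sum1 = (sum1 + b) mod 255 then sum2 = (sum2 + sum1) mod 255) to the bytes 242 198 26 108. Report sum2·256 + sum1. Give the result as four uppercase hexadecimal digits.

C040

Running sums (mod 255):
  after byte 0 (242): sum1=242, sum2=242
  after byte 1 (198): sum1=185, sum2=172
  after byte 2 (26): sum1=211, sum2=128
  after byte 3 (108): sum1=64, sum2=192
Checksum = sum2·256 + sum1 = 192·256 + 64 = 49216 = 0xC040.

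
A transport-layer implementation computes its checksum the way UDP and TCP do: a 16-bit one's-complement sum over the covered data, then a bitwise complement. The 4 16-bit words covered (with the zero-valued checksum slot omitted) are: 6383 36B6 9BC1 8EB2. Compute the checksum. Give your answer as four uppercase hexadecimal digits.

3B52

One's-complement addition (fold any carry out of bit 15 back into bit 0):
  0x6383 + 0x36B6 = 0x09A39
  0x9A39 + 0x9BC1 = 0x135FA → wrap carry → 0x35FB
  0x35FB + 0x8EB2 = 0x0C4AD
One's-complement sum = 0xC4AD.
Checksum = ~0xC4AD & 0xFFFF = 0x3B52.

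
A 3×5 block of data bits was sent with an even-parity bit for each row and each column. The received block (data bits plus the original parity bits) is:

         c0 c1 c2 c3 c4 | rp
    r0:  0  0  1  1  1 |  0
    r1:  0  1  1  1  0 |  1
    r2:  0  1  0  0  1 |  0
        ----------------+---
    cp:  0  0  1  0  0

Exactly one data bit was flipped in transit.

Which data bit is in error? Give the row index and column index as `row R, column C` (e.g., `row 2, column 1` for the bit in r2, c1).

row 0, column 2

Recompute each row's even parity and compare to rp:
  r0: data parity 1, sent rp 0 → mismatch
  r1: data parity 1, sent rp 1 → ok
  r2: data parity 0, sent rp 0 → ok
Recompute each column's even parity and compare to cp:
  c0: data parity 0, sent cp 0 → ok
  c1: data parity 0, sent cp 0 → ok
  c2: data parity 0, sent cp 1 → mismatch
  c3: data parity 0, sent cp 0 → ok
  c4: data parity 0, sent cp 0 → ok
Exactly one row (r0) and one column (c2) fail → the flipped bit is at their intersection.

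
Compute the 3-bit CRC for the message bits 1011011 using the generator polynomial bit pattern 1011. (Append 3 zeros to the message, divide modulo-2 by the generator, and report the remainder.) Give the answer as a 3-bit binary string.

101

Append 3 zeros: 1011011000. Divide by 1011 (XOR where the leading bit is 1):
  pos 0: 1011 XOR 1011 = 0000
  pos 5: 1100 XOR 1011 = 0111
  pos 6: 1110 XOR 1011 = 0101
Remainder (last 3 bits) = 101. This is the CRC / FCS.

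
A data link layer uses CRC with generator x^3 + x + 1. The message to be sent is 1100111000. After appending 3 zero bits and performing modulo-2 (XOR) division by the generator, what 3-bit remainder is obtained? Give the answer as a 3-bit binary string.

Append 3 zeros: 1100111000000. Divide by 1011 (XOR where the leading bit is 1):
  pos 0: 1100 XOR 1011 = 0111
  pos 1: 1111 XOR 1011 = 0100
  pos 2: 1001 XOR 1011 = 0010
  pos 4: 1010 XOR 1011 = 0001
  pos 7: 1000 XOR 1011 = 0011
  pos 9: 1100 XOR 1011 = 0111
Remainder (last 3 bits) = 111. This is the CRC / FCS.

111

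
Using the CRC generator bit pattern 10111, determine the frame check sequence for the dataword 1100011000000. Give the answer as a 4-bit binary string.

1001

Append 4 zeros: 11000110000000000. Divide by 10111 (XOR where the leading bit is 1):
  pos 0: 11000 XOR 10111 = 01111
  pos 1: 11111 XOR 10111 = 01000
  pos 2: 10001 XOR 10111 = 00110
  pos 4: 11000 XOR 10111 = 01111
  pos 5: 11110 XOR 10111 = 01001
  pos 6: 10010 XOR 10111 = 00101
  pos 8: 10100 XOR 10111 = 00011
  pos 11: 11000 XOR 10111 = 01111
  pos 12: 11110 XOR 10111 = 01001
Remainder (last 4 bits) = 1001. This is the CRC / FCS.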